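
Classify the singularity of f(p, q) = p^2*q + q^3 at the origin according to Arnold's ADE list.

The Hessian of f at 0 is [[0, 0], [0, 0]] with rank 0, so corank 2. A Groebner basis of the Jacobian ideal J(f) in C{p,q} is {q^3, p^2 + 3*q^2, p*q}; counting standard monomials gives mu = 4. Corank 2; j^3 = q*(p^2 + q^2) splits into three distinct lines over C (the quadratic factor has nonzero discriminant), so D_4.

D_{4}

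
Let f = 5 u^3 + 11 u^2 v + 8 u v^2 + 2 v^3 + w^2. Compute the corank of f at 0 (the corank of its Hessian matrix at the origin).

Hessian at 0 has rank 1.

2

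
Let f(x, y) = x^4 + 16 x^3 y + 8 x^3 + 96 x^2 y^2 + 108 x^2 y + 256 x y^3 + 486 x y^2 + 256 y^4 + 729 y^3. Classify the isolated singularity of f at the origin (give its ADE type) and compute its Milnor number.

Type E_{6}, Milnor number mu = 6.

The Hessian of f at 0 is [[0, 0], [0, 0]] with rank 0, so corank 2. A Groebner basis of the Jacobian ideal J(f) in C{x,y} is {y^4, x*y^2 + 13*y^3/3, x^2 + 9*x*y + 81*y^2/4}; counting standard monomials gives mu = 6. Corank 2; j^3 = (2*x + 9*y)^3 is a perfect cube, so E-series; the 4-jet and mu = 6 give E_6.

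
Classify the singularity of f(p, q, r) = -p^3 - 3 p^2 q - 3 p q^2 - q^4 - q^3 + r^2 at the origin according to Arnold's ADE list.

E_6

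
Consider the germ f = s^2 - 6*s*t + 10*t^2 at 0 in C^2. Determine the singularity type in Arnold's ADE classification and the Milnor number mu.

Type A_1, Milnor number mu = 1.

The Hessian of f at 0 has rank 2. Corank 0: nondegenerate Morse point, so A_1.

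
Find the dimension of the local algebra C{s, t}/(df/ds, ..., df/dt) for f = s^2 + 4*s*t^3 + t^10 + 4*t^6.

9

The Hessian of f at 0 is [[2, 0], [0, 0]] with rank 1, so corank 1. A Groebner basis of the Jacobian ideal J(f) in C{s,t} is {s^3, s/2 + t^3}; counting standard monomials gives mu = 9. Corank 1: A-series; mu = 9 gives A_9.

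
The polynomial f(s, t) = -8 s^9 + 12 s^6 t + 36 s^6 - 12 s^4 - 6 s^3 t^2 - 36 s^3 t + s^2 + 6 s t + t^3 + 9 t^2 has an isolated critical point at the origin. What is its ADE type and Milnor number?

Type A_{2}, Milnor number mu = 2.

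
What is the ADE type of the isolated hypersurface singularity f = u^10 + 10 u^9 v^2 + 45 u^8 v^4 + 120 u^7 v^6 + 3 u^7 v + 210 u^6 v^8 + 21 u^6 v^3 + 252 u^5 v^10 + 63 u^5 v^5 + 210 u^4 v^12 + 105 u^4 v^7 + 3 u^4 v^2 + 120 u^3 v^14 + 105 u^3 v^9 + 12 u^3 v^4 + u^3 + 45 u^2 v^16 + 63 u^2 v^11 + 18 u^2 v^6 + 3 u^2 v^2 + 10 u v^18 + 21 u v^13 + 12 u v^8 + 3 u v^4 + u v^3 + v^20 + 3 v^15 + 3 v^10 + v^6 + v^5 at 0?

The Hessian of f at 0 is [[0, 0], [0, 0]] with rank 0, so corank 2. A Groebner basis of the Jacobian ideal J(f) in C{u,v} is {-u^2 + v^4 - v^3/3, u^3, u^2*v + u^2/3 + v^3/9, u^2 + u*v^2 + v^3/3}; counting standard monomials gives mu = 7. Corank 2; j^3 = u^3 is a perfect cube, so E-series; the 4-jet and mu = 7 give E_7.

E_{7}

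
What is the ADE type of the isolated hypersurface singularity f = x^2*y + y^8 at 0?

D9

The Hessian of f at 0 is [[0, 0], [0, 0]] with rank 0, so corank 2. A Groebner basis of the Jacobian ideal J(f) in C{x,y} is {x^2/8 + y^7, x^3, x*y}; counting standard monomials gives mu = 9. Corank 2; j^3 = x^2*y has shape L^2 M (L != M), so D-series; mu = 9 gives D_9.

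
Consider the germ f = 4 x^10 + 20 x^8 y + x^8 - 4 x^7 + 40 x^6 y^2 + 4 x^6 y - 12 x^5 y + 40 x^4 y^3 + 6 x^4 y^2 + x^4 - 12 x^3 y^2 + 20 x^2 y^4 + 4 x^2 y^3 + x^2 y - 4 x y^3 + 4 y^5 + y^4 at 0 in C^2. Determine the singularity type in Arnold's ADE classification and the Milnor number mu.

The Hessian of f at 0 has rank 0. Corank 2; j^3 = x^2*y has shape L^2 M (L != M), so D-series; mu = 5 gives D_5.

Type D_{5}, Milnor number mu = 5.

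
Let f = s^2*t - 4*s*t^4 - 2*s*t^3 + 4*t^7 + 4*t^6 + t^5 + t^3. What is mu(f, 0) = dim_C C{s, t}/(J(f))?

4

The Hessian of f at 0 has rank 0. Corank 2; j^3 = t*(s^2 + t^2) splits into three distinct lines over C (the quadratic factor has nonzero discriminant), so D_4.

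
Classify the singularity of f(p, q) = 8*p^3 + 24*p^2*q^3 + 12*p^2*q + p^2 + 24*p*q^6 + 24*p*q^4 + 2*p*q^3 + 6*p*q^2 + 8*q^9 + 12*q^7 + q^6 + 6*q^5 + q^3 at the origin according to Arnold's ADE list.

The Hessian of f at 0 has rank 1. Corank 1: A-series; mu = 2 gives A_2.

A_{2}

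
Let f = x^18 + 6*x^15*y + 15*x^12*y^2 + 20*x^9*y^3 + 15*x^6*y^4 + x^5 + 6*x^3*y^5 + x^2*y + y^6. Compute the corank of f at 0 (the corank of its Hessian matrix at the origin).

2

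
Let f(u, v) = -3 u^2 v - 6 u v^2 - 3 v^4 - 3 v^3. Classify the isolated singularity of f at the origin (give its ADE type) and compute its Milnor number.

The Hessian of f at 0 has rank 0. Corank 2; j^3 = -3*v*(u + v)^2 has shape L^2 M (L != M), so D-series; mu = 5 gives D_5.

Type D_{5}, Milnor number mu = 5.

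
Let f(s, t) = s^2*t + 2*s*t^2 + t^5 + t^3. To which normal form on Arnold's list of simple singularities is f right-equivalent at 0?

D_6

The Hessian of f at 0 has rank 0. Corank 2; j^3 = t*(s + t)^2 has shape L^2 M (L != M), so D-series; mu = 6 gives D_6.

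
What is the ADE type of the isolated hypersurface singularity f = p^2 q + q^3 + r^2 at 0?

The Hessian of f at 0 has rank 1. Corank 2; j^3 = q*(p^2 + q^2) splits into three distinct lines over C (the quadratic factor has nonzero discriminant), so D_4.

D_{4}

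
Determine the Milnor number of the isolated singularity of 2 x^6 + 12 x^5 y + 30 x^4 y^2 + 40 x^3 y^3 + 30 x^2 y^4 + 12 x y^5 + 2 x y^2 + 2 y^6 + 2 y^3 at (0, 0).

7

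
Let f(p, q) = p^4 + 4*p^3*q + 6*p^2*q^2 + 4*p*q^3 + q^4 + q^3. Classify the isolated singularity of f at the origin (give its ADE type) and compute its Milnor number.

Type E_6, Milnor number mu = 6.

The Hessian of f at 0 has rank 0. Corank 2; j^3 = q^3 is a perfect cube, so E-series; the 4-jet and mu = 6 give E_6.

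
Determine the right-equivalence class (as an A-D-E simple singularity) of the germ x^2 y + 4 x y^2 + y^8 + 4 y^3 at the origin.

D9

The Hessian of f at 0 is [[0, 0], [0, 0]] with rank 0, so corank 2. A Groebner basis of the Jacobian ideal J(f) in C{x,y} is {x^2/8 + y^7 - y^2/2, x^3 + 8*y^3, x*y + 2*y^2}; counting standard monomials gives mu = 9. Corank 2; j^3 = y*(x + 2*y)^2 has shape L^2 M (L != M), so D-series; mu = 9 gives D_9.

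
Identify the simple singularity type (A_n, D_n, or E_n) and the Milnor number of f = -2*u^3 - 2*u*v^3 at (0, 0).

Type E_{7}, Milnor number mu = 7.

The Hessian of f at 0 has rank 0. Corank 2; j^3 = -2*u^3 is a perfect cube, so E-series; the 4-jet and mu = 7 give E_7.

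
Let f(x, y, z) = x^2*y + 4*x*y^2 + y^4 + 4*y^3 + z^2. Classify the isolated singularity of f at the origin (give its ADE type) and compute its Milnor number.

The Hessian of f at 0 has rank 1. Corank 2; j^3 = y*(x + 2*y)^2 has shape L^2 M (L != M), so D-series; mu = 5 gives D_5.

Type D5, Milnor number mu = 5.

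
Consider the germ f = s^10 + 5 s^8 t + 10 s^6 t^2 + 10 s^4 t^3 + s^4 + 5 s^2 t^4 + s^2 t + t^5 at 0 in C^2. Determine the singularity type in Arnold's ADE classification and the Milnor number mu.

Type D_6, Milnor number mu = 6.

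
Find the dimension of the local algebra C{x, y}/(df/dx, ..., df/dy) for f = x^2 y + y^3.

4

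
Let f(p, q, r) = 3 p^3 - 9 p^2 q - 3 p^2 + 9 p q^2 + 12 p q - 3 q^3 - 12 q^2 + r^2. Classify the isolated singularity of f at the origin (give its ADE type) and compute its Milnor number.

Type A_{2}, Milnor number mu = 2.

The Hessian of f at 0 has rank 2. Corank 1: A-series; mu = 2 gives A_2.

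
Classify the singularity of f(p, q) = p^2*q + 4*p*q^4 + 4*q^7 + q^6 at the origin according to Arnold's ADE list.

The Hessian of f at 0 has rank 0. Corank 2; j^3 = p^2*q has shape L^2 M (L != M), so D-series; mu = 7 gives D_7.

D7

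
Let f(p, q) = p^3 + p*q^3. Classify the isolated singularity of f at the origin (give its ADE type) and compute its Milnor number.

Type E_7, Milnor number mu = 7.

The Hessian of f at 0 has rank 0. Corank 2; j^3 = p^3 is a perfect cube, so E-series; the 4-jet and mu = 7 give E_7.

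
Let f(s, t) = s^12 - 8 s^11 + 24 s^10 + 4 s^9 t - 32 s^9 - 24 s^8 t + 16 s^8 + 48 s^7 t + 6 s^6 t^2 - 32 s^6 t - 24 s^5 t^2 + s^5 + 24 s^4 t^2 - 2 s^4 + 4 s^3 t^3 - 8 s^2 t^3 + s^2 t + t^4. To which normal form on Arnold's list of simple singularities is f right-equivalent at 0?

D_5

The Hessian of f at 0 has rank 0. Corank 2; j^3 = s^2*t has shape L^2 M (L != M), so D-series; mu = 5 gives D_5.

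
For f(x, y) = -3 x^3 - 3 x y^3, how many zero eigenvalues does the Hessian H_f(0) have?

Hessian at 0 has rank 0.

2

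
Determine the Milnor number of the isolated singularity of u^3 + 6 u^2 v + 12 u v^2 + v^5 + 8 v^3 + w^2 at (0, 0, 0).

8

The Hessian of f at 0 is [[0, 0, 0], [0, 0, 0], [0, 0, 2]] with rank 1, so corank 2. A Groebner basis of the Jacobian ideal J(f) in C{u,v,w} is {v^4, u^2 + 4*u*v + 4*v^2, w}; counting standard monomials gives mu = 8. Corank 2; j^3 = (u + 2*v)^3 is a perfect cube, so E-series; the 5-jet and mu = 8 give E_8.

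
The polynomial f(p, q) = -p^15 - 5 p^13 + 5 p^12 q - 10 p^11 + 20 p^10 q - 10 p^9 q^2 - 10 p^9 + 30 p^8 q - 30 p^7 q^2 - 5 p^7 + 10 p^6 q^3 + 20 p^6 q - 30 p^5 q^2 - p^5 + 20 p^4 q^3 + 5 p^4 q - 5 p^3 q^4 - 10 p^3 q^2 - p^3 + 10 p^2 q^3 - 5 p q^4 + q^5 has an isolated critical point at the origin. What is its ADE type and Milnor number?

The Hessian of f at 0 has rank 0. Corank 2; j^3 = -p^3 is a perfect cube, so E-series; the 5-jet and mu = 8 give E_8.

Type E8, Milnor number mu = 8.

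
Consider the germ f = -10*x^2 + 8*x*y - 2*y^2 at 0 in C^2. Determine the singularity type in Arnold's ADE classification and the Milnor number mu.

The Hessian of f at 0 has rank 2. Corank 0: nondegenerate Morse point, so A_1.

Type A_{1}, Milnor number mu = 1.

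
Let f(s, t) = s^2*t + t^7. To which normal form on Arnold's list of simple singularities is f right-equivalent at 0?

D8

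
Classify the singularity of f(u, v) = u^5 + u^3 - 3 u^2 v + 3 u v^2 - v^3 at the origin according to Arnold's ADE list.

The Hessian of f at 0 has rank 0. Corank 2; j^3 = (u - v)^3 is a perfect cube, so E-series; the 5-jet and mu = 8 give E_8.

E_{8}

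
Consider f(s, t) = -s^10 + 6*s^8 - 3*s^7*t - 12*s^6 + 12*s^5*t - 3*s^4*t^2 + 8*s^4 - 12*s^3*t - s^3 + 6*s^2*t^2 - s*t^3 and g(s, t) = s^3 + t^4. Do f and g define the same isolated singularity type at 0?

No.

The Hessian of f at 0 has rank 0. Corank 2; j^3 = -s^3 is a perfect cube, so E-series; the 4-jet and mu = 7 give E_7. The Hessian of g at 0 has rank 0. Corank 2; j^3 = s^3 is a perfect cube, so E-series; the 4-jet and mu = 6 give E_6. f is E_7 but g is E_6, hence not right-equivalent.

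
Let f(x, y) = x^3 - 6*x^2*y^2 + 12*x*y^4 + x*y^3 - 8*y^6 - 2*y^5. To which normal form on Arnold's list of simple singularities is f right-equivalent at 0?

E_7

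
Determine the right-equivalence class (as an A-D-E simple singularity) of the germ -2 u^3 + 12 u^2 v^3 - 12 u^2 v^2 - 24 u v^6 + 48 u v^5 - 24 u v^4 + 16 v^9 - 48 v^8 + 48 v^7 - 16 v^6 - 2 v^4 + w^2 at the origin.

E_{6}

The Hessian of f at 0 has rank 1. Corank 2; j^3 = -2*u^3 is a perfect cube, so E-series; the 4-jet and mu = 6 give E_6.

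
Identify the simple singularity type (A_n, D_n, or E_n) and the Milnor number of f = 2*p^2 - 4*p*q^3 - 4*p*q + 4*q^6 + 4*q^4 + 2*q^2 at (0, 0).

The Hessian of f at 0 is [[4, -4], [-4, 4]] with rank 1, so corank 1. A Groebner basis of the Jacobian ideal J(f) in C{p,q} is {p*q^2 - p + q, -p + q^3 + q, p^2 - 2*p*q + q^2}; counting standard monomials gives mu = 5. Corank 1: A-series; mu = 5 gives A_5.

Type A_5, Milnor number mu = 5.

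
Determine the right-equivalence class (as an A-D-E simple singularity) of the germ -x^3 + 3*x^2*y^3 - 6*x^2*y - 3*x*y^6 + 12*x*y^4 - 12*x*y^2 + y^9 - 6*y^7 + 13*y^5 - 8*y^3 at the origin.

The Hessian of f at 0 has rank 0. Corank 2; j^3 = -(x + 2*y)^3 is a perfect cube, so E-series; the 5-jet and mu = 8 give E_8.

E_8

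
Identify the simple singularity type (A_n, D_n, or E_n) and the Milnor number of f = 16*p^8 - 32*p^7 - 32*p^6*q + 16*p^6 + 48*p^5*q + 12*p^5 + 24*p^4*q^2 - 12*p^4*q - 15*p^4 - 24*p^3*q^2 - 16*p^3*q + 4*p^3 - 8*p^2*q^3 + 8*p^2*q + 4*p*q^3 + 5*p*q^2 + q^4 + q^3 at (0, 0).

The Hessian of f at 0 is [[0, 0], [0, 0]] with rank 0, so corank 2. A Groebner basis of the Jacobian ideal J(f) in C{p,q} is {p*q^2 + p*q + q^2/2, -2*p*q + q^3 - q^2, p^2 + 5*p*q/4 + 3*q^2/8}; counting standard monomials gives mu = 5. Corank 2; j^3 = (p + q)*(2*p + q)^2 has shape L^2 M (L != M), so D-series; mu = 5 gives D_5.

Type D5, Milnor number mu = 5.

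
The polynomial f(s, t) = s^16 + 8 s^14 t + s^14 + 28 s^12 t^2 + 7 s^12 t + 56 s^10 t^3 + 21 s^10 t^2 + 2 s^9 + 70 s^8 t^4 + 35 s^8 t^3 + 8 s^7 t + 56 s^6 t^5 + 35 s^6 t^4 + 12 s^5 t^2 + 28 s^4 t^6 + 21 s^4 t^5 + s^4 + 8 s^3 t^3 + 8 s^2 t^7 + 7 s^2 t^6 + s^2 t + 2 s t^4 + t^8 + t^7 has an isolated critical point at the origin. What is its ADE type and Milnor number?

The Hessian of f at 0 has rank 0. Corank 2; j^3 = s^2*t has shape L^2 M (L != M), so D-series; mu = 9 gives D_9.

Type D_9, Milnor number mu = 9.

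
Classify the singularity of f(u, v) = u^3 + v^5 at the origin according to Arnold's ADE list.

E_{8}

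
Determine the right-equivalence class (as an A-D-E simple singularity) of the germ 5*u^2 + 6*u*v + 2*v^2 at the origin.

A1

The Hessian of f at 0 has rank 2. Corank 0: nondegenerate Morse point, so A_1.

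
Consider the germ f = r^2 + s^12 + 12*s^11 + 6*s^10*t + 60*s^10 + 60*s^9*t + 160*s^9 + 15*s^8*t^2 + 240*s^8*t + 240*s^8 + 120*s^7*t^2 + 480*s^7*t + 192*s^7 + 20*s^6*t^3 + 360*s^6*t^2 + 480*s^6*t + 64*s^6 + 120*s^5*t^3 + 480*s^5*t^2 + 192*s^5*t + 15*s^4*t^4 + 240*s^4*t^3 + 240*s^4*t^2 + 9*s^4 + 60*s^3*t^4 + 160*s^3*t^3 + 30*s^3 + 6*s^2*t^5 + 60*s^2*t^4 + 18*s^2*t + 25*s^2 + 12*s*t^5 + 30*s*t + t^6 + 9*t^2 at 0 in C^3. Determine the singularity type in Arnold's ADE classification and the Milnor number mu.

Type A_{5}, Milnor number mu = 5.

The Hessian of f at 0 has rank 2. Corank 1: A-series; mu = 5 gives A_5.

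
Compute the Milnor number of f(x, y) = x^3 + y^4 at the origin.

The Hessian of f at 0 is [[0, 0], [0, 0]] with rank 0, so corank 2. A Groebner basis of the Jacobian ideal J(f) in C{x,y} is {y^3, x^2}; counting standard monomials gives mu = 6. Corank 2; j^3 = x^3 is a perfect cube, so E-series; the 4-jet and mu = 6 give E_6.

6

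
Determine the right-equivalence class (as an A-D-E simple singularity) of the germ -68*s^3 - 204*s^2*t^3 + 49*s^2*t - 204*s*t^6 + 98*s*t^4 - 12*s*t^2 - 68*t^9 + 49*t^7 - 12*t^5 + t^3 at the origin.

The Hessian of f at 0 has rank 0. Corank 2; j^3 = -(4*s - t)*(17*s^2 - 8*s*t + t^2) splits into three distinct lines over C (the quadratic factor has nonzero discriminant), so D_4.

D4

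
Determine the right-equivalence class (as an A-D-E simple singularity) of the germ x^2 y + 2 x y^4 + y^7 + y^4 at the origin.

D_{5}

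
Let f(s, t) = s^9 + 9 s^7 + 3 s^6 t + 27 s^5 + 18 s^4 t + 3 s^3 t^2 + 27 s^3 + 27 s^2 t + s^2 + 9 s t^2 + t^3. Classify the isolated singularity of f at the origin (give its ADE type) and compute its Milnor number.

The Hessian of f at 0 is [[2, 0], [0, 0]] with rank 1, so corank 1. A Groebner basis of the Jacobian ideal J(f) in C{s,t} is {t^2, s}; counting standard monomials gives mu = 2. Corank 1: A-series; mu = 2 gives A_2.

Type A2, Milnor number mu = 2.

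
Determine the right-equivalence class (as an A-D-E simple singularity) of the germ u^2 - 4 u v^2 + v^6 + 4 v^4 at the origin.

A_{5}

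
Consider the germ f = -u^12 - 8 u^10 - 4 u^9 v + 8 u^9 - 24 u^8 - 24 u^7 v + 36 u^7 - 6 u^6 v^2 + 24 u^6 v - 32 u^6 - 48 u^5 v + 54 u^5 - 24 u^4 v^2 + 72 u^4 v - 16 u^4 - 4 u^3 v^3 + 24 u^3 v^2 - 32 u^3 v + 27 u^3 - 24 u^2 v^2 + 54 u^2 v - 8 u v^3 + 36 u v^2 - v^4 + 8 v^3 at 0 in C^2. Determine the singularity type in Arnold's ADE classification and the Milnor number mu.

Type E_6, Milnor number mu = 6.

The Hessian of f at 0 is [[0, 0], [0, 0]] with rank 0, so corank 2. A Groebner basis of the Jacobian ideal J(f) in C{u,v} is {v^4, u*v^2 + 11*v^3/18, u^2 + 4*u*v/3 + 4*v^2/9}; counting standard monomials gives mu = 6. Corank 2; j^3 = (3*u + 2*v)^3 is a perfect cube, so E-series; the 4-jet and mu = 6 give E_6.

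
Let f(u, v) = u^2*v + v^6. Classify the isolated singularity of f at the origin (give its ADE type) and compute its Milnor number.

The Hessian of f at 0 has rank 0. Corank 2; j^3 = u^2*v has shape L^2 M (L != M), so D-series; mu = 7 gives D_7.

Type D7, Milnor number mu = 7.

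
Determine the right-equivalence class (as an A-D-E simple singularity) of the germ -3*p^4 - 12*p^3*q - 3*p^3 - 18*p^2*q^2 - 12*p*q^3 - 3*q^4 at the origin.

E_6

The Hessian of f at 0 is [[0, 0], [0, 0]] with rank 0, so corank 2. A Groebner basis of the Jacobian ideal J(f) in C{p,q} is {q^4, p*q^2 + q^3/3, p^2}; counting standard monomials gives mu = 6. Corank 2; j^3 = -3*p^3 is a perfect cube, so E-series; the 4-jet and mu = 6 give E_6.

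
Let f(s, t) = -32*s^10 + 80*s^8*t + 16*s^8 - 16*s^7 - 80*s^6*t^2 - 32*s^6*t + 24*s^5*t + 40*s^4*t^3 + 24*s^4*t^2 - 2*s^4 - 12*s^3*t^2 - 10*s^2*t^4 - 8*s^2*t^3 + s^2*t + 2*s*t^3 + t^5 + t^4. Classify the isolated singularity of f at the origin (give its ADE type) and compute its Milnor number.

Type D_{5}, Milnor number mu = 5.

The Hessian of f at 0 is [[0, 0], [0, 0]] with rank 0, so corank 2. A Groebner basis of the Jacobian ideal J(f) in C{s,t} is {s*t^2, s*t + t^3, s^2 - 4*s*t}; counting standard monomials gives mu = 5. Corank 2; j^3 = s^2*t has shape L^2 M (L != M), so D-series; mu = 5 gives D_5.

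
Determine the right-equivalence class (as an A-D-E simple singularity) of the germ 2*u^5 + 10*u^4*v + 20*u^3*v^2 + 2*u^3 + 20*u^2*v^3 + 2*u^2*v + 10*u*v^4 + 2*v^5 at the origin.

D_6

The Hessian of f at 0 has rank 0. Corank 2; j^3 = 2*u^2*(u + v) has shape L^2 M (L != M), so D-series; mu = 6 gives D_6.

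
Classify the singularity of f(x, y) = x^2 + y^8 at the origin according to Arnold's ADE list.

The Hessian of f at 0 is [[2, 0], [0, 0]] with rank 1, so corank 1. A Groebner basis of the Jacobian ideal J(f) in C{x,y} is {y^7, x}; counting standard monomials gives mu = 7. Corank 1: A-series; mu = 7 gives A_7.

A_7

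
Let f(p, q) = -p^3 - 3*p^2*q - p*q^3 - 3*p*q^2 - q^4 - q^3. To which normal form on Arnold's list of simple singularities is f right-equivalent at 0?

The Hessian of f at 0 is [[0, 0], [0, 0]] with rank 0, so corank 2. A Groebner basis of the Jacobian ideal J(f) in C{p,q} is {p^3 + 3*p^2*q + 6*p^2 + 12*p*q + 6*q^2, -3*p^2 + p*q^2 - 6*p*q - 3*q^2, 3*p^2 + 6*p*q + q^3 + 3*q^2}; counting standard monomials gives mu = 7. Corank 2; j^3 = -(p + q)^3 is a perfect cube, so E-series; the 4-jet and mu = 7 give E_7.

E_7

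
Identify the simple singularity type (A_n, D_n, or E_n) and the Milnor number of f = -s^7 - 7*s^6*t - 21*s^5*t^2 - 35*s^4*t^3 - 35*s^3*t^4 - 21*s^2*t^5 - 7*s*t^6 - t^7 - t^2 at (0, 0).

Type A6, Milnor number mu = 6.

The Hessian of f at 0 is [[0, 0], [0, -2]] with rank 1, so corank 1. A Groebner basis of the Jacobian ideal J(f) in C{s,t} is {s^6, t}; counting standard monomials gives mu = 6. Corank 1: A-series; mu = 6 gives A_6.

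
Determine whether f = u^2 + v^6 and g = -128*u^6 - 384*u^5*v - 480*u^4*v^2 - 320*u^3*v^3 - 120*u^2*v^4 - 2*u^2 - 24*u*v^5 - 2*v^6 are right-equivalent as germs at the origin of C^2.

Yes.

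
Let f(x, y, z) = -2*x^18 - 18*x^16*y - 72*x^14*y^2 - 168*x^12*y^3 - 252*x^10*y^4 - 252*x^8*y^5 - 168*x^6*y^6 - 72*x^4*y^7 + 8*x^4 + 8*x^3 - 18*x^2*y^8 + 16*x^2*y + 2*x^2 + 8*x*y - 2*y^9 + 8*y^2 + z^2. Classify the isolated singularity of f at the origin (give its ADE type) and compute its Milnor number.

Type A8, Milnor number mu = 8.

The Hessian of f at 0 has rank 2. Corank 1: A-series; mu = 8 gives A_8.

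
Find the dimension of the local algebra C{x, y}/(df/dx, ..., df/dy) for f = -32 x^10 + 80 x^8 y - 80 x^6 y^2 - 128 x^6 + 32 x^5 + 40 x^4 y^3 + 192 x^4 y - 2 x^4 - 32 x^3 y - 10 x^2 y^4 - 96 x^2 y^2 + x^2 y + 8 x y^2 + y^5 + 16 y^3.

The Hessian of f at 0 has rank 0. Corank 2; j^3 = y*(x + 4*y)^2 has shape L^2 M (L != M), so D-series; mu = 6 gives D_6.

6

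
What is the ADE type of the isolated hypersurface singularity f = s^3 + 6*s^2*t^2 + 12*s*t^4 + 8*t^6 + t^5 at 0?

E_8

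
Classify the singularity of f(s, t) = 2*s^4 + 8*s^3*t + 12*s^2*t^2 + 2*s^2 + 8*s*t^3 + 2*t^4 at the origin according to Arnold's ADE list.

A3

The Hessian of f at 0 has rank 1. Corank 1: A-series; mu = 3 gives A_3.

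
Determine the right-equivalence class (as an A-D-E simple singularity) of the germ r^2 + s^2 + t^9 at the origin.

The Hessian of f at 0 is [[2, 0, 0], [0, 0, 0], [0, 0, 2]] with rank 2, so corank 1. A Groebner basis of the Jacobian ideal J(f) in C{s,t,r} is {t^8, s, r}; counting standard monomials gives mu = 8. Corank 1: A-series; mu = 8 gives A_8.

A_{8}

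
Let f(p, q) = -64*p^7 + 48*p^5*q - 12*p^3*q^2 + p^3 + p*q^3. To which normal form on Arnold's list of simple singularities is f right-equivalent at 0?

E_{7}

The Hessian of f at 0 has rank 0. Corank 2; j^3 = p^3 is a perfect cube, so E-series; the 4-jet and mu = 7 give E_7.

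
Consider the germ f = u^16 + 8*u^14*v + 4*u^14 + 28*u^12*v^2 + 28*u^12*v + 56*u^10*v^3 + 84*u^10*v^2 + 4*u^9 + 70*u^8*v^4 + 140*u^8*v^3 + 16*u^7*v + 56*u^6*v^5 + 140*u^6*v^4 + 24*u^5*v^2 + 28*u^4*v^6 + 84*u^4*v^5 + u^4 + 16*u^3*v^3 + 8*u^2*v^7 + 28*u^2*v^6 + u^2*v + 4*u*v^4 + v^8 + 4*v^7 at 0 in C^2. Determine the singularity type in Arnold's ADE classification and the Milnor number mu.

Type D_9, Milnor number mu = 9.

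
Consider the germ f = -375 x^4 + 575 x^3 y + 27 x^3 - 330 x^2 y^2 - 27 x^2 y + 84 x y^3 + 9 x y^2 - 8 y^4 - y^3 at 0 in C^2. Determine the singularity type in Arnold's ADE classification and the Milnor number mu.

Type E_7, Milnor number mu = 7.

The Hessian of f at 0 is [[0, 0], [0, 0]] with rank 0, so corank 2. A Groebner basis of the Jacobian ideal J(f) in C{x,y} is {19683*x^2/25 - 13122*x*y/25 + y^4 + 27*y^3/25 + 2187*y^2/25, x^3 - 297*x^2/25 + 198*x*y/25 - 4*y^3/75 - 33*y^2/25, x^2*y - 567*x^2/25 + 378*x*y/25 - 32*y^3/225 - 63*y^2/25, -162*x^2/5 + x*y^2 + 108*x*y/5 - 17*y^3/45 - 18*y^2/5}; counting standard monomials gives mu = 7. Corank 2; j^3 = (3*x - y)^3 is a perfect cube, so E-series; the 4-jet and mu = 7 give E_7.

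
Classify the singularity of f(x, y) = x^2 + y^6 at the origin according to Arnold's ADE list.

A_{5}

The Hessian of f at 0 is [[2, 0], [0, 0]] with rank 1, so corank 1. A Groebner basis of the Jacobian ideal J(f) in C{x,y} is {y^5, x}; counting standard monomials gives mu = 5. Corank 1: A-series; mu = 5 gives A_5.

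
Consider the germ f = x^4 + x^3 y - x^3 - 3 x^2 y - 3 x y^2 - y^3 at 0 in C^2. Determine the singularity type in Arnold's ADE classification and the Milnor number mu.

The Hessian of f at 0 has rank 0. Corank 2; j^3 = -(x + y)^3 is a perfect cube, so E-series; the 4-jet and mu = 7 give E_7.

Type E_7, Milnor number mu = 7.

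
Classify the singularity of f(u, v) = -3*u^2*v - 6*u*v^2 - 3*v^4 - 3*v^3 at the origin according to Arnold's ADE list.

D_5

The Hessian of f at 0 is [[0, 0], [0, 0]] with rank 0, so corank 2. A Groebner basis of the Jacobian ideal J(f) in C{u,v} is {u^3 - u^2/4 + v^2/4, u^2/4 + v^3 - v^2/4, u*v + v^2}; counting standard monomials gives mu = 5. Corank 2; j^3 = -3*v*(u + v)^2 has shape L^2 M (L != M), so D-series; mu = 5 gives D_5.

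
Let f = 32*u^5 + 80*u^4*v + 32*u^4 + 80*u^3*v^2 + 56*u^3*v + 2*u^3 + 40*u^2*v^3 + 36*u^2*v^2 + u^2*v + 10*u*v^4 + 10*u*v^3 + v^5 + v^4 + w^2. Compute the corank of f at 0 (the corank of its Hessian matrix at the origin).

2

Hessian at 0 has rank 1.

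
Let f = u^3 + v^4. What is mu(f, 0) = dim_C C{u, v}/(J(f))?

6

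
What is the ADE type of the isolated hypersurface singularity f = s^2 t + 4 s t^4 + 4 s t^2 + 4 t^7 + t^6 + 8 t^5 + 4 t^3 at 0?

D_7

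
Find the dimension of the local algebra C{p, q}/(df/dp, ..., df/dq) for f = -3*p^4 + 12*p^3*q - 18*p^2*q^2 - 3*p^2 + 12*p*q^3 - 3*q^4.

3

The Hessian of f at 0 has rank 1. Corank 1: A-series; mu = 3 gives A_3.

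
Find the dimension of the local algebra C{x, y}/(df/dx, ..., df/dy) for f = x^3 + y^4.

6

The Hessian of f at 0 is [[0, 0], [0, 0]] with rank 0, so corank 2. A Groebner basis of the Jacobian ideal J(f) in C{x,y} is {y^3, x^2}; counting standard monomials gives mu = 6. Corank 2; j^3 = x^3 is a perfect cube, so E-series; the 4-jet and mu = 6 give E_6.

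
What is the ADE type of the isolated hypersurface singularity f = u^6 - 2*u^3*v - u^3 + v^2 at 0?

A_{2}

The Hessian of f at 0 is [[0, 0], [0, 2]] with rank 1, so corank 1. A Groebner basis of the Jacobian ideal J(f) in C{u,v} is {u^2, v}; counting standard monomials gives mu = 2. Corank 1: A-series; mu = 2 gives A_2.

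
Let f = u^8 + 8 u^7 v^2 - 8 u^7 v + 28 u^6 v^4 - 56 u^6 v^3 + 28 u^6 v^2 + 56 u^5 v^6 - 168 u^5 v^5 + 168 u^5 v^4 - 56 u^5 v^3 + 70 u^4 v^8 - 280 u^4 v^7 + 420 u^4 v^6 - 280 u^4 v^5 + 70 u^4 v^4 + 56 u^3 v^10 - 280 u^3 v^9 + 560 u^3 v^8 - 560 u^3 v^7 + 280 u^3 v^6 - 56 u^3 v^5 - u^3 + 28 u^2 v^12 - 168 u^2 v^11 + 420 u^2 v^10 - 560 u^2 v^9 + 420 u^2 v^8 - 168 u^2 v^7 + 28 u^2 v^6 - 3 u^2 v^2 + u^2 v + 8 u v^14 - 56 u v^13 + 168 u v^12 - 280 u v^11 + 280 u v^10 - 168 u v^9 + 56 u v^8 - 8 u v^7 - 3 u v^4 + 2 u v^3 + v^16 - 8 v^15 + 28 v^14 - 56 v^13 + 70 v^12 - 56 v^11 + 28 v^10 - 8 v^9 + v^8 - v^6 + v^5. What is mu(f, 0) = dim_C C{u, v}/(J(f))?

9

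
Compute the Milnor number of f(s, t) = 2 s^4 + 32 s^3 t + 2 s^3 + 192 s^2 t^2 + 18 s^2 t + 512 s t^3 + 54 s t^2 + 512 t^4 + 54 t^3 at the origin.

6

The Hessian of f at 0 has rank 0. Corank 2; j^3 = 2*(s + 3*t)^3 is a perfect cube, so E-series; the 4-jet and mu = 6 give E_6.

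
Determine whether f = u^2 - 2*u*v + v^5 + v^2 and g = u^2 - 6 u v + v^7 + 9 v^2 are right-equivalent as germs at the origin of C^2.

No.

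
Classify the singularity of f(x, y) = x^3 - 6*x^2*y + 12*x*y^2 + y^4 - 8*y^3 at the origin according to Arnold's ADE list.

The Hessian of f at 0 is [[0, 0], [0, 0]] with rank 0, so corank 2. A Groebner basis of the Jacobian ideal J(f) in C{x,y} is {y^3, x^2 - 4*x*y + 4*y^2}; counting standard monomials gives mu = 6. Corank 2; j^3 = (x - 2*y)^3 is a perfect cube, so E-series; the 4-jet and mu = 6 give E_6.

E_6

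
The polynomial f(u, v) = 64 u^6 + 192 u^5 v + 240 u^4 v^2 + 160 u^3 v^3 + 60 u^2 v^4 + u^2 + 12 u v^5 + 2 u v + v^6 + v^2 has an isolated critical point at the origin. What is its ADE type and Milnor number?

The Hessian of f at 0 has rank 1. Corank 1: A-series; mu = 5 gives A_5.

Type A_{5}, Milnor number mu = 5.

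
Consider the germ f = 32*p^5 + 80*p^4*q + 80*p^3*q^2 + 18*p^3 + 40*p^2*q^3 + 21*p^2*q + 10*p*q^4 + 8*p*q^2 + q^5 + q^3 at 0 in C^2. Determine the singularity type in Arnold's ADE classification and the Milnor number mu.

The Hessian of f at 0 has rank 0. Corank 2; j^3 = (2*p + q)*(3*p + q)^2 has shape L^2 M (L != M), so D-series; mu = 6 gives D_6.

Type D6, Milnor number mu = 6.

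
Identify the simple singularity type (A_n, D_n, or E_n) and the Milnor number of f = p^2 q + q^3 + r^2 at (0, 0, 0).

Type D_4, Milnor number mu = 4.

The Hessian of f at 0 is [[0, 0, 0], [0, 0, 0], [0, 0, 2]] with rank 1, so corank 2. A Groebner basis of the Jacobian ideal J(f) in C{p,q,r} is {q^3, p^2 + 3*q^2, p*q, r}; counting standard monomials gives mu = 4. Corank 2; j^3 = q*(p^2 + q^2) splits into three distinct lines over C (the quadratic factor has nonzero discriminant), so D_4.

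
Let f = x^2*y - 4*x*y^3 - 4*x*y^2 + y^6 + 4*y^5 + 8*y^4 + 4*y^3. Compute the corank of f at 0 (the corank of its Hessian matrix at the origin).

2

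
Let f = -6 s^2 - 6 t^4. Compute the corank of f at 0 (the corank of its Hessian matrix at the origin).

1

The Hessian at 0 is [[-12, 0], [0, 0]] of rank 1; hence corank 1.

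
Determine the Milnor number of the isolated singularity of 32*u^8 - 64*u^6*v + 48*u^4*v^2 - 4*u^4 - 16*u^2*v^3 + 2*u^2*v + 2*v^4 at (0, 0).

5

The Hessian of f at 0 has rank 0. Corank 2; j^3 = 2*u^2*v has shape L^2 M (L != M), so D-series; mu = 5 gives D_5.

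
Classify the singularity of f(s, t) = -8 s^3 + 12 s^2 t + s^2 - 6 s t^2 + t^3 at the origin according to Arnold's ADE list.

A_2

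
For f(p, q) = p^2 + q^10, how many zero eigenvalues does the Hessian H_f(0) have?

1

Hessian at 0 has rank 1.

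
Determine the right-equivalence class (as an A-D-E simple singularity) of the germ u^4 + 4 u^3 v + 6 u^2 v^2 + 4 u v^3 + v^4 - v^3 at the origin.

E6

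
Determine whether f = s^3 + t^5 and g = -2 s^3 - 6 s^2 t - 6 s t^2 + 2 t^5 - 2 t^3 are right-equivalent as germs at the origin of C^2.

Yes.

The Hessian of f at 0 has rank 0. Corank 2; j^3 = s^3 is a perfect cube, so E-series; the 5-jet and mu = 8 give E_8. The Hessian of g at 0 has rank 0. Corank 2; j^3 = -2*(s + t)^3 is a perfect cube, so E-series; the 5-jet and mu = 8 give E_8. Both have type E_8, hence right-equivalent.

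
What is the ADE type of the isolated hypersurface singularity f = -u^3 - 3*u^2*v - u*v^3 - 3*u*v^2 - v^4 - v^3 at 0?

E7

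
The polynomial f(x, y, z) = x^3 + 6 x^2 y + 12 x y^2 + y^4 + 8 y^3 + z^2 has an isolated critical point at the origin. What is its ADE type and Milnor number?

The Hessian of f at 0 has rank 1. Corank 2; j^3 = (x + 2*y)^3 is a perfect cube, so E-series; the 4-jet and mu = 6 give E_6.

Type E_{6}, Milnor number mu = 6.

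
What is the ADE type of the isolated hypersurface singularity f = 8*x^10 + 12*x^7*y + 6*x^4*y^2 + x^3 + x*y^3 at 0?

The Hessian of f at 0 has rank 0. Corank 2; j^3 = x^3 is a perfect cube, so E-series; the 4-jet and mu = 7 give E_7.

E_7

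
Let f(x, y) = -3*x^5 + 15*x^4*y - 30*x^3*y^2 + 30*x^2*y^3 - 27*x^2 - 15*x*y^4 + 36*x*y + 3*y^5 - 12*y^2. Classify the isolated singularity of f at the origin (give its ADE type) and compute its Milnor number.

Type A_{4}, Milnor number mu = 4.

The Hessian of f at 0 has rank 1. Corank 1: A-series; mu = 4 gives A_4.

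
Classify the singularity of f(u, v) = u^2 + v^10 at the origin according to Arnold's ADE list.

A_9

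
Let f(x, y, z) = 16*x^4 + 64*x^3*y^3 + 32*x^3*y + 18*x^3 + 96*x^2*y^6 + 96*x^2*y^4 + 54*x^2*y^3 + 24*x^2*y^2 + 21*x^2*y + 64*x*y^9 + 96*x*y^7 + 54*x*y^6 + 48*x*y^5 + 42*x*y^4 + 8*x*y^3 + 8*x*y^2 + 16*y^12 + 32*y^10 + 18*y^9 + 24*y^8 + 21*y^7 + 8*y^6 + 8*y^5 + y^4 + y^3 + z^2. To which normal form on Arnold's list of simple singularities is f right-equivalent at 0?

D_{5}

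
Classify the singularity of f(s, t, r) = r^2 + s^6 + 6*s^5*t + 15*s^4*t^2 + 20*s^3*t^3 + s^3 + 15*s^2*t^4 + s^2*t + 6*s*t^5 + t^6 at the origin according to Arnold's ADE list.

The Hessian of f at 0 is [[0, 0, 0], [0, 0, 0], [0, 0, 2]] with rank 1, so corank 2. A Groebner basis of the Jacobian ideal J(f) in C{s,t,r} is {-s*t/6 + t^5, s*t^2, s^2 + s*t, r}; counting standard monomials gives mu = 7. Corank 2; j^3 = s^2*(s + t) has shape L^2 M (L != M), so D-series; mu = 7 gives D_7.

D_7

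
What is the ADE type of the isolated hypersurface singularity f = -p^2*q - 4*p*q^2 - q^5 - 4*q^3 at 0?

D6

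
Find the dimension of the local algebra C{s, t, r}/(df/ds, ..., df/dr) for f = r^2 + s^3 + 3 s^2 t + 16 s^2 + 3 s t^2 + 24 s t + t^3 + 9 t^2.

The Hessian of f at 0 is [[32, 24, 0], [24, 18, 0], [0, 0, 2]] with rank 2, so corank 1. A Groebner basis of the Jacobian ideal J(f) in C{s,t,r} is {t^2, s + 3*t/4, r}; counting standard monomials gives mu = 2. Corank 1: A-series; mu = 2 gives A_2.

2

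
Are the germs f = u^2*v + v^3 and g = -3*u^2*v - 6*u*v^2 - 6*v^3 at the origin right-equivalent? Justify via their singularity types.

The Hessian of f at 0 has rank 0. Corank 2; j^3 = v*(u^2 + v^2) splits into three distinct lines over C (the quadratic factor has nonzero discriminant), so D_4. The Hessian of g at 0 has rank 0. Corank 2; j^3 = -3*v*(u^2 + 2*u*v + 2*v^2) splits into three distinct lines over C (the quadratic factor has nonzero discriminant), so D_4. Both have type D_4, hence right-equivalent.

Yes.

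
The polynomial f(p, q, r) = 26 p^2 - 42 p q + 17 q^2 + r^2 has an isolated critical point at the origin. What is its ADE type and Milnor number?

Type A_1, Milnor number mu = 1.

The Hessian of f at 0 is [[52, -42, 0], [-42, 34, 0], [0, 0, 2]] with rank 3, so corank 0. A Groebner basis of the Jacobian ideal J(f) in C{p,q,r} is {p, q, r}; counting standard monomials gives mu = 1. Corank 0: nondegenerate Morse point, so A_1.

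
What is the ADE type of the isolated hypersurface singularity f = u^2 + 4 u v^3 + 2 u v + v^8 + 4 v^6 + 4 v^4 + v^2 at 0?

The Hessian of f at 0 has rank 1. Corank 1: A-series; mu = 7 gives A_7.

A7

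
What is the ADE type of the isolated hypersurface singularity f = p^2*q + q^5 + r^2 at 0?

D_6

The Hessian of f at 0 has rank 1. Corank 2; j^3 = p^2*q has shape L^2 M (L != M), so D-series; mu = 6 gives D_6.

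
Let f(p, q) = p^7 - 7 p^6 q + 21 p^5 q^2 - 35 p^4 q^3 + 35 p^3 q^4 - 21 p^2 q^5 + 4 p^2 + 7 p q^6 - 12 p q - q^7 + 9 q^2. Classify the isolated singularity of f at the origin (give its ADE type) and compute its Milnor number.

The Hessian of f at 0 is [[8, -12], [-12, 18]] with rank 1, so corank 1. A Groebner basis of the Jacobian ideal J(f) in C{p,q} is {q^6, p - 3*q/2}; counting standard monomials gives mu = 6. Corank 1: A-series; mu = 6 gives A_6.

Type A6, Milnor number mu = 6.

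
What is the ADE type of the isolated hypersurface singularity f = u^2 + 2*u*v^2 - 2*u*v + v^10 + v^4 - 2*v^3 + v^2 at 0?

A9

The Hessian of f at 0 is [[2, -2], [-2, 2]] with rank 1, so corank 1. A Groebner basis of the Jacobian ideal J(f) in C{u,v} is {u^5 + 10*u^4 - 30*u^3*v - 35*u^3 + 54*u^2*v + 23*u^2 - 27*u*v - 4*u + 4*v, u^4*v + 4*u^4 - 10*u^3*v - 10*u^3 + 15*u^2*v + 6*u^2 - 7*u*v - u + v, u + v^2 - v}; counting standard monomials gives mu = 9. Corank 1: A-series; mu = 9 gives A_9.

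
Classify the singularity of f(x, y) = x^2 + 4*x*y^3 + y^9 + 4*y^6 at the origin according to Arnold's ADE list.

A_{8}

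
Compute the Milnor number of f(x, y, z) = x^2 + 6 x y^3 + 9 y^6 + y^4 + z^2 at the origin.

The Hessian of f at 0 is [[2, 0, 0], [0, 0, 0], [0, 0, 2]] with rank 2, so corank 1. A Groebner basis of the Jacobian ideal J(f) in C{x,y,z} is {y^3, x, z}; counting standard monomials gives mu = 3. Corank 1: A-series; mu = 3 gives A_3.

3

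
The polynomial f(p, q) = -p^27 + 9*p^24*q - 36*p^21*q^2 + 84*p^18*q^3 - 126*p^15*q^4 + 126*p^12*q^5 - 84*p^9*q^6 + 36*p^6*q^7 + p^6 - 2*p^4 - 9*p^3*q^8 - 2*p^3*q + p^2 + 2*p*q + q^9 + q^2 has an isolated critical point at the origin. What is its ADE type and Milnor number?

Type A8, Milnor number mu = 8.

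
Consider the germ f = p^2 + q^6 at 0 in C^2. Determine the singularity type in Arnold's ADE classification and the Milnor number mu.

Type A_{5}, Milnor number mu = 5.

The Hessian of f at 0 is [[2, 0], [0, 0]] with rank 1, so corank 1. A Groebner basis of the Jacobian ideal J(f) in C{p,q} is {q^5, p}; counting standard monomials gives mu = 5. Corank 1: A-series; mu = 5 gives A_5.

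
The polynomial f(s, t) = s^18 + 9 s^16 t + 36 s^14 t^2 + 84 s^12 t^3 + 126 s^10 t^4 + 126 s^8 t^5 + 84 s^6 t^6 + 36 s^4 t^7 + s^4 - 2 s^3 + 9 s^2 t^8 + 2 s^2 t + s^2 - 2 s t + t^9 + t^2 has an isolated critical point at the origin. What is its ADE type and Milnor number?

The Hessian of f at 0 has rank 1. Corank 1: A-series; mu = 8 gives A_8.

Type A8, Milnor number mu = 8.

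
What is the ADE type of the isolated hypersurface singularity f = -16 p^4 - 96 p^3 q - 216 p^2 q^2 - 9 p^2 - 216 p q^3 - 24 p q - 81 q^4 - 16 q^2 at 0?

A3

The Hessian of f at 0 has rank 1. Corank 1: A-series; mu = 3 gives A_3.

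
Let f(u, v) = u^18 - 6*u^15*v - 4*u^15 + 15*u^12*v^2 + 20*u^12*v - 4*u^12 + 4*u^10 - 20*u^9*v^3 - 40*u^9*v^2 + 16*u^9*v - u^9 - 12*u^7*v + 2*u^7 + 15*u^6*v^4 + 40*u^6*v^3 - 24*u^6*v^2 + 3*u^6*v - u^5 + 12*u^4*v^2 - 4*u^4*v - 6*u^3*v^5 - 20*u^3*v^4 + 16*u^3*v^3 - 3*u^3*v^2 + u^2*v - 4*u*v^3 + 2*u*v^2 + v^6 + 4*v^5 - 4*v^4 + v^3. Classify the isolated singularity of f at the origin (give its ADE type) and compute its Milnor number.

The Hessian of f at 0 has rank 0. Corank 2; j^3 = v*(u + v)^2 has shape L^2 M (L != M), so D-series; mu = 7 gives D_7.

Type D_{7}, Milnor number mu = 7.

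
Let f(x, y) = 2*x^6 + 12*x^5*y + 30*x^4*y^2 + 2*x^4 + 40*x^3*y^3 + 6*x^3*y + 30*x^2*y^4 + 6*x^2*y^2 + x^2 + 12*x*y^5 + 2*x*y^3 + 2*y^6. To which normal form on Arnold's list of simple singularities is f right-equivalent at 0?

A_5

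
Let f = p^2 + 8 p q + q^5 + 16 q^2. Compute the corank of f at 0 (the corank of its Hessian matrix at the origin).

1

Hessian at 0 has rank 1.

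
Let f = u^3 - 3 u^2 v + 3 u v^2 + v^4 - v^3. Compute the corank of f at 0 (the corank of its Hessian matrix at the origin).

Hessian at 0 has rank 0.

2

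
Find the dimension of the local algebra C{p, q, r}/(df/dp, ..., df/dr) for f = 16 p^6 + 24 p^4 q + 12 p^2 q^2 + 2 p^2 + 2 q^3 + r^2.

2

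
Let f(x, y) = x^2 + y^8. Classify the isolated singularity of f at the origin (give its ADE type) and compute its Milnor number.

The Hessian of f at 0 has rank 1. Corank 1: A-series; mu = 7 gives A_7.

Type A7, Milnor number mu = 7.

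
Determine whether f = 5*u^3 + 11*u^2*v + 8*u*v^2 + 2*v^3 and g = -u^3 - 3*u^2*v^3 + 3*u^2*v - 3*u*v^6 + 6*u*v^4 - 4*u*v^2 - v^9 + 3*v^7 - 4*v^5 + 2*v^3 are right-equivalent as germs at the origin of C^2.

Yes.

The Hessian of f at 0 has rank 0. Corank 2; j^3 = (u + v)*(5*u^2 + 6*u*v + 2*v^2) splits into three distinct lines over C (the quadratic factor has nonzero discriminant), so D_4. The Hessian of g at 0 has rank 0. Corank 2; j^3 = -(u - v)*(u^2 - 2*u*v + 2*v^2) splits into three distinct lines over C (the quadratic factor has nonzero discriminant), so D_4. Both have type D_4, hence right-equivalent.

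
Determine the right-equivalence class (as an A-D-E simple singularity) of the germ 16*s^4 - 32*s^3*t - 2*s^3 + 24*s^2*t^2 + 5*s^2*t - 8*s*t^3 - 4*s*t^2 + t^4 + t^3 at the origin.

D5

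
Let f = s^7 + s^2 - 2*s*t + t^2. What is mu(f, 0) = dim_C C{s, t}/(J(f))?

6

The Hessian of f at 0 has rank 1. Corank 1: A-series; mu = 6 gives A_6.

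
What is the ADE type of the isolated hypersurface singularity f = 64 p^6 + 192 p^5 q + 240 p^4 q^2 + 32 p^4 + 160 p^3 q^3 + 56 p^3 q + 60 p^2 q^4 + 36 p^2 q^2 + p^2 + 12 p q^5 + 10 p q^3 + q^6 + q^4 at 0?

A_3

The Hessian of f at 0 has rank 1. Corank 1: A-series; mu = 3 gives A_3.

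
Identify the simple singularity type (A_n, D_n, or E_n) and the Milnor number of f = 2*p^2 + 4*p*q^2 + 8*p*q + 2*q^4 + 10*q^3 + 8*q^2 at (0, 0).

Type A2, Milnor number mu = 2.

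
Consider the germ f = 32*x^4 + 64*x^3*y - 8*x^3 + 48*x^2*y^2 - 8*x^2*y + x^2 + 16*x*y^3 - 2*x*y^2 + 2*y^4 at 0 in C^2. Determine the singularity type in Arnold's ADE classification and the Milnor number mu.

Type A_3, Milnor number mu = 3.

The Hessian of f at 0 has rank 1. Corank 1: A-series; mu = 3 gives A_3.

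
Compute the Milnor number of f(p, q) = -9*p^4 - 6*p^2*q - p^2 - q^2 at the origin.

1

The Hessian of f at 0 has rank 2. Corank 0: nondegenerate Morse point, so A_1.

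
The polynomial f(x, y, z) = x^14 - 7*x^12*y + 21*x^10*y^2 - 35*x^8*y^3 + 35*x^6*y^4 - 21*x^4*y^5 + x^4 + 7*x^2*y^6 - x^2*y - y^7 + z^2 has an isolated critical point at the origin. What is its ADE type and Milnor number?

The Hessian of f at 0 is [[0, 0, 0], [0, 0, 0], [0, 0, 2]] with rank 1, so corank 2. A Groebner basis of the Jacobian ideal J(f) in C{x,y,z} is {x^2/7 + y^6, x^3, x*y, z}; counting standard monomials gives mu = 8. Corank 2; j^3 = -x^2*y has shape L^2 M (L != M), so D-series; mu = 8 gives D_8.

Type D_{8}, Milnor number mu = 8.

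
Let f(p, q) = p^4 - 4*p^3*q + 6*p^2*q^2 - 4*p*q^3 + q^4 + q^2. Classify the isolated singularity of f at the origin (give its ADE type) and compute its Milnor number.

Type A_3, Milnor number mu = 3.

The Hessian of f at 0 is [[0, 0], [0, 2]] with rank 1, so corank 1. A Groebner basis of the Jacobian ideal J(f) in C{p,q} is {p^3, q}; counting standard monomials gives mu = 3. Corank 1: A-series; mu = 3 gives A_3.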